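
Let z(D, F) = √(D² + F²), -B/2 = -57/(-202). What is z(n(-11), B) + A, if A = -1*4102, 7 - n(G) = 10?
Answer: -4102 + 3*√10562/101 ≈ -4098.9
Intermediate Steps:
n(G) = -3 (n(G) = 7 - 1*10 = 7 - 10 = -3)
B = -57/101 (B = -(-114)/(-202) = -(-114)*(-1)/202 = -2*57/202 = -57/101 ≈ -0.56436)
A = -4102
z(n(-11), B) + A = √((-3)² + (-57/101)²) - 4102 = √(9 + 3249/10201) - 4102 = √(95058/10201) - 4102 = 3*√10562/101 - 4102 = -4102 + 3*√10562/101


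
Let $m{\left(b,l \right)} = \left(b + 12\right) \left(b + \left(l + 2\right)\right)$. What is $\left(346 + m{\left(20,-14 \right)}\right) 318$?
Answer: $191436$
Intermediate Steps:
$m{\left(b,l \right)} = \left(12 + b\right) \left(2 + b + l\right)$ ($m{\left(b,l \right)} = \left(12 + b\right) \left(b + \left(2 + l\right)\right) = \left(12 + b\right) \left(2 + b + l\right)$)
$\left(346 + m{\left(20,-14 \right)}\right) 318 = \left(346 + \left(24 + 20^{2} + 12 \left(-14\right) + 14 \cdot 20 + 20 \left(-14\right)\right)\right) 318 = \left(346 + \left(24 + 400 - 168 + 280 - 280\right)\right) 318 = \left(346 + 256\right) 318 = 602 \cdot 318 = 191436$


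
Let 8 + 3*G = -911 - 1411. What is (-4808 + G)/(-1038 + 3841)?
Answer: -16754/8409 ≈ -1.9924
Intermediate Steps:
G = -2330/3 (G = -8/3 + (-911 - 1411)/3 = -8/3 + (⅓)*(-2322) = -8/3 - 774 = -2330/3 ≈ -776.67)
(-4808 + G)/(-1038 + 3841) = (-4808 - 2330/3)/(-1038 + 3841) = -16754/3/2803 = -16754/3*1/2803 = -16754/8409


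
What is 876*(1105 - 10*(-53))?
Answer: 1432260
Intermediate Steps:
876*(1105 - 10*(-53)) = 876*(1105 + 530) = 876*1635 = 1432260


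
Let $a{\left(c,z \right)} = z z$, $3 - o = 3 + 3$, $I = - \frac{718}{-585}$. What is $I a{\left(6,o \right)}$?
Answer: $\frac{718}{65} \approx 11.046$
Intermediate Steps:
$I = \frac{718}{585}$ ($I = \left(-718\right) \left(- \frac{1}{585}\right) = \frac{718}{585} \approx 1.2274$)
$o = -3$ ($o = 3 - \left(3 + 3\right) = 3 - 6 = -3$)
$a{\left(c,z \right)} = z^{2}$
$I a{\left(6,o \right)} = \frac{718 \left(-3\right)^{2}}{585} = \frac{718}{585} \cdot 9 = \frac{718}{65}$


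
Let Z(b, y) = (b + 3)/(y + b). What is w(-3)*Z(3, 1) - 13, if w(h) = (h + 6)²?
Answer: ½ ≈ 0.50000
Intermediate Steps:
w(h) = (6 + h)²
Z(b, y) = (3 + b)/(b + y)
w(-3)*Z(3, 1) - 13 = (6 - 3)²*((3 + 3)/(3 + 1)) - 13 = 3²*(6/4) - 13 = 9*((¼)*6) - 13 = 9*(3/2) - 13 = 27/2 - 13 = ½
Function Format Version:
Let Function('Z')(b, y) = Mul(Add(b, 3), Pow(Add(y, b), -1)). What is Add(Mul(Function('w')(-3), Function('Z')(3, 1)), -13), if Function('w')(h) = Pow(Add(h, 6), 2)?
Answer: Rational(1, 2) ≈ 0.50000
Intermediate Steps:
Function('w')(h) = Pow(Add(6, h), 2)
Function('Z')(b, y) = Mul(Pow(Add(b, y), -1), Add(3, b)) (Function('Z')(b, y) = Mul(Add(3, b), Pow(Add(b, y), -1)) = Mul(Pow(Add(b, y), -1), Add(3, b)))
Add(Mul(Function('w')(-3), Function('Z')(3, 1)), -13) = Add(Mul(Pow(Add(6, -3), 2), Mul(Pow(Add(3, 1), -1), Add(3, 3))), -13) = Add(Mul(Pow(3, 2), Mul(Pow(4, -1), 6)), -13) = Add(Mul(9, Mul(Rational(1, 4), 6)), -13) = Add(Mul(9, Rational(3, 2)), -13) = Add(Rational(27, 2), -13) = Rational(1, 2)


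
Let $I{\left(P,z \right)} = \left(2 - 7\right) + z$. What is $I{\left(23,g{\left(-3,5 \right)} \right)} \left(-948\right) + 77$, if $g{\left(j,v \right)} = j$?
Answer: $7661$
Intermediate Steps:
$I{\left(P,z \right)} = -5 + z$
$I{\left(23,g{\left(-3,5 \right)} \right)} \left(-948\right) + 77 = \left(-5 - 3\right) \left(-948\right) + 77 = \left(-8\right) \left(-948\right) + 77 = 7584 + 77 = 7661$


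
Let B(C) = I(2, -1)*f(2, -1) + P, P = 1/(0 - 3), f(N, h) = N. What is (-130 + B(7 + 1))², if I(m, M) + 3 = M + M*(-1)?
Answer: 167281/9 ≈ 18587.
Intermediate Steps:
P = -⅓ (P = 1/(-3) = -⅓ ≈ -0.33333)
I(m, M) = -3 (I(m, M) = -3 + (M + M*(-1)) = -3 + (M - M) = -3 + 0 = -3)
B(C) = -19/3 (B(C) = -3*2 - ⅓ = -6 - ⅓ = -19/3)
(-130 + B(7 + 1))² = (-130 - 19/3)² = (-409/3)² = 167281/9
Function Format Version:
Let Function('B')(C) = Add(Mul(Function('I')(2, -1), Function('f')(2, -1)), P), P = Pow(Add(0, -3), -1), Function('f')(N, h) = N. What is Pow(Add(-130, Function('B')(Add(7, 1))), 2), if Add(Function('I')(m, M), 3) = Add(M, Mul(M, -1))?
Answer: Rational(167281, 9) ≈ 18587.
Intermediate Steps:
P = Rational(-1, 3) (P = Pow(-3, -1) = Rational(-1, 3) ≈ -0.33333)
Function('I')(m, M) = -3 (Function('I')(m, M) = Add(-3, Add(M, Mul(M, -1))) = Add(-3, Add(M, Mul(-1, M))) = Add(-3, 0) = -3)
Function('B')(C) = Rational(-19, 3) (Function('B')(C) = Add(Mul(-3, 2), Rational(-1, 3)) = Add(-6, Rational(-1, 3)) = Rational(-19, 3))
Pow(Add(-130, Function('B')(Add(7, 1))), 2) = Pow(Add(-130, Rational(-19, 3)), 2) = Pow(Rational(-409, 3), 2) = Rational(167281, 9)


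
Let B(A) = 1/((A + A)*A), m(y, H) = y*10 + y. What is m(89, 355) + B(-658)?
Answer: 847743513/865928 ≈ 979.00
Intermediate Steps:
m(y, H) = 11*y (m(y, H) = 10*y + y = 11*y)
B(A) = 1/(2*A²) (B(A) = 1/((2*A)*A) = 1/(2*A²))
m(89, 355) + B(-658) = 11*89 + (½)/(-658)² = 979 + (½)*(1/432964) = 979 + 1/865928 = 847743513/865928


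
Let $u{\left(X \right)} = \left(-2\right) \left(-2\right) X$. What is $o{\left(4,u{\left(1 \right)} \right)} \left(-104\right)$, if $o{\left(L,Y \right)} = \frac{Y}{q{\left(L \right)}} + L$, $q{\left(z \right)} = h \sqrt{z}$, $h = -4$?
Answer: $-364$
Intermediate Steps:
$u{\left(X \right)} = 4 X$
$q{\left(z \right)} = - 4 \sqrt{z}$
$o{\left(L,Y \right)} = L - \frac{Y}{4 \sqrt{L}}$ ($o{\left(L,Y \right)} = \frac{Y}{\left(-4\right) \sqrt{L}} + L = Y \left(- \frac{1}{4 \sqrt{L}}\right) + L = - \frac{Y}{4 \sqrt{L}} + L = L - \frac{Y}{4 \sqrt{L}}$)
$o{\left(4,u{\left(1 \right)} \right)} \left(-104\right) = \left(4 - \frac{4 \cdot 1}{4 \cdot 2}\right) \left(-104\right) = \left(4 - 1 \cdot \frac{1}{2}\right) \left(-104\right) = \left(4 - \frac{1}{2}\right) \left(-104\right) = \frac{7}{2} \left(-104\right) = -364$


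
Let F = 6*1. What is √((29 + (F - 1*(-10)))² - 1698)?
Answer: √327 ≈ 18.083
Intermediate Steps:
F = 6
√((29 + (F - 1*(-10)))² - 1698) = √((29 + (6 - 1*(-10)))² - 1698) = √((29 + (6 + 10))² - 1698) = √((29 + 16)² - 1698) = √(45² - 1698) = √(2025 - 1698) = √327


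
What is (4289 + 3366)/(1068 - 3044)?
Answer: -7655/1976 ≈ -3.8740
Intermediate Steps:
(4289 + 3366)/(1068 - 3044) = 7655/(-1976) = 7655*(-1/1976) = -7655/1976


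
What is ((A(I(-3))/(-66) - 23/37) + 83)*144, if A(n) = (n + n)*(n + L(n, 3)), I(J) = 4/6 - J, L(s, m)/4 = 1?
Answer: 1303120/111 ≈ 11740.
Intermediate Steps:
L(s, m) = 4 (L(s, m) = 4*1 = 4)
I(J) = ⅔ - J (I(J) = 4*(⅙) - J = ⅔ - J)
A(n) = 2*n*(4 + n) (A(n) = (n + n)*(n + 4) = (2*n)*(4 + n) = 2*n*(4 + n))
((A(I(-3))/(-66) - 23/37) + 83)*144 = (((2*(⅔ - 1*(-3))*(4 + (⅔ - 1*(-3))))/(-66) - 23/37) + 83)*144 = (((2*(⅔ + 3)*(4 + (⅔ + 3)))*(-1/66) - 23*1/37) + 83)*144 = (((2*(11/3)*(4 + 11/3))*(-1/66) - 23/37) + 83)*144 = (((2*(11/3)*(23/3))*(-1/66) - 23/37) + 83)*144 = (((506/9)*(-1/66) - 23/37) + 83)*144 = ((-23/27 - 23/37) + 83)*144 = (-1472/999 + 83)*144 = (81445/999)*144 = 1303120/111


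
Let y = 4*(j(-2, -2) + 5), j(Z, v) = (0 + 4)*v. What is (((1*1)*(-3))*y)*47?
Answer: 1692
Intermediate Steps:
j(Z, v) = 4*v
y = -12 (y = 4*(4*(-2) + 5) = 4*(-8 + 5) = 4*(-3) = -12)
(((1*1)*(-3))*y)*47 = (((1*1)*(-3))*(-12))*47 = ((1*(-3))*(-12))*47 = -3*(-12)*47 = 36*47 = 1692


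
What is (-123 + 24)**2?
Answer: 9801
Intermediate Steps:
(-123 + 24)**2 = (-99)**2 = 9801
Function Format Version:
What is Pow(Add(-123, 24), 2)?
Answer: 9801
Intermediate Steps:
Pow(Add(-123, 24), 2) = Pow(-99, 2) = 9801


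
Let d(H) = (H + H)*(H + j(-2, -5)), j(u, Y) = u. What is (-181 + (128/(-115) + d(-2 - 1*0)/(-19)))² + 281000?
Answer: 1501362884049/4774225 ≈ 3.1447e+5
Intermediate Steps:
d(H) = 2*H*(-2 + H) (d(H) = (H + H)*(H - 2) = (2*H)*(-2 + H) = 2*H*(-2 + H))
(-181 + (128/(-115) + d(-2 - 1*0)/(-19)))² + 281000 = (-181 + (128/(-115) + (2*(-2 - 1*0)*(-2 + (-2 - 1*0)))/(-19)))² + 281000 = (-181 + (128*(-1/115) + (2*(-2 + 0)*(-2 + (-2 + 0)))*(-1/19)))² + 281000 = (-181 + (-128/115 + (2*(-2)*(-2 - 2))*(-1/19)))² + 281000 = (-181 + (-128/115 + (2*(-2)*(-4))*(-1/19)))² + 281000 = (-181 + (-128/115 + 16*(-1/19)))² + 281000 = (-181 + (-128/115 - 16/19))² + 281000 = (-181 - 4272/2185)² + 281000 = (-399757/2185)² + 281000 = 159805659049/4774225 + 281000 = 1501362884049/4774225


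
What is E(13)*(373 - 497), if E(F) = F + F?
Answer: -3224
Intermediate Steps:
E(F) = 2*F
E(13)*(373 - 497) = (2*13)*(373 - 497) = 26*(-124) = -3224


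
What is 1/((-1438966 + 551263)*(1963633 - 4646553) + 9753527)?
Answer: 1/2381645886287 ≈ 4.1988e-13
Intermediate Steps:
1/((-1438966 + 551263)*(1963633 - 4646553) + 9753527) = 1/(-887703*(-2682920) + 9753527) = 1/(2381636132760 + 9753527) = 1/2381645886287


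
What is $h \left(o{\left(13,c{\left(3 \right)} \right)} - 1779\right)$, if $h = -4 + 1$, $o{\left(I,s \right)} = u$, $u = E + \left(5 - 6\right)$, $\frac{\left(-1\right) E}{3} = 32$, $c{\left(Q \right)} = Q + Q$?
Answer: $5628$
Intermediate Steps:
$c{\left(Q \right)} = 2 Q$
$E = -96$ ($E = \left(-3\right) 32 = -96$)
$u = -97$ ($u = -96 + \left(5 - 6\right) = -96 - 1 = -97$)
$o{\left(I,s \right)} = -97$
$h = -3$
$h \left(o{\left(13,c{\left(3 \right)} \right)} - 1779\right) = - 3 \left(-97 - 1779\right) = \left(-3\right) \left(-1876\right) = 5628$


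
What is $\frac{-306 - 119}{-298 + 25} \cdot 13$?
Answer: $\frac{425}{21} \approx 20.238$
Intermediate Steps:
$\frac{-306 - 119}{-298 + 25} \cdot 13 = - \frac{425}{-273} \cdot 13 = \left(-425\right) \left(- \frac{1}{273}\right) 13 = \frac{425}{273} \cdot 13 = \frac{425}{21}$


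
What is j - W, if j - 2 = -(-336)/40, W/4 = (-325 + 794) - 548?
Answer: 1632/5 ≈ 326.40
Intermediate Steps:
W = -316 (W = 4*((-325 + 794) - 548) = 4*(469 - 548) = 4*(-79) = -316)
j = 52/5 (j = 2 - (-336)/40 = 2 - 14*(-⅗) = 2 + 42/5 = 52/5 ≈ 10.400)
j - W = 52/5 - 1*(-316) = 52/5 + 316 = 1632/5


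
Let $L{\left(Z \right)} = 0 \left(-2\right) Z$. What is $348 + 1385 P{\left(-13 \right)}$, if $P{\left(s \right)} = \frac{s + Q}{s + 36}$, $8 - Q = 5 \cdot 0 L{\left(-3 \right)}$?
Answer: $\frac{1079}{23} \approx 46.913$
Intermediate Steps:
$L{\left(Z \right)} = 0$ ($L{\left(Z \right)} = 0 Z = 0$)
$Q = 8$ ($Q = 8 - 5 \cdot 0 \cdot 0 = 8 - 0 \cdot 0 = 8 - 0 = 8 + 0 = 8$)
$P{\left(s \right)} = \frac{8 + s}{36 + s}$ ($P{\left(s \right)} = \frac{s + 8}{s + 36} = \frac{8 + s}{36 + s}$)
$348 + 1385 P{\left(-13 \right)} = 348 + 1385 \frac{8 - 13}{36 - 13} = 348 + 1385 \cdot \frac{1}{23} \left(-5\right) = 348 + 1385 \left(- \frac{5}{23}\right) = 348 - \frac{6925}{23} = \frac{1079}{23}$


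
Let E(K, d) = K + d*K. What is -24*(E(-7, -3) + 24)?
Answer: -912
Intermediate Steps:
E(K, d) = K + K*d
-24*(E(-7, -3) + 24) = -24*(-7*(1 - 3) + 24) = -24*(-7*(-2) + 24) = -24*(14 + 24) = -24*38 = -912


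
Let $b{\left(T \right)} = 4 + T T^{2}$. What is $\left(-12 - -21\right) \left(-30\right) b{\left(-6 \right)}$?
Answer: $57240$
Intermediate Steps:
$b{\left(T \right)} = 4 + T^{3}$
$\left(-12 - -21\right) \left(-30\right) b{\left(-6 \right)} = \left(-12 - -21\right) \left(-30\right) \left(4 + \left(-6\right)^{3}\right) = \left(-12 + 21\right) \left(-30\right) \left(4 - 216\right) = 9 \left(-30\right) \left(-212\right) = \left(-270\right) \left(-212\right) = 57240$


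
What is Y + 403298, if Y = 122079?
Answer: 525377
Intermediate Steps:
Y + 403298 = 122079 + 403298 = 525377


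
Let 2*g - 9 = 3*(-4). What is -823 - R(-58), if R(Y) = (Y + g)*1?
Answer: -1527/2 ≈ -763.50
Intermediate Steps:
g = -3/2 (g = 9/2 + (3*(-4))/2 = 9/2 + (½)*(-12) = 9/2 - 6 = -3/2 ≈ -1.5000)
R(Y) = -3/2 + Y (R(Y) = (Y - 3/2)*1 = (-3/2 + Y)*1 = -3/2 + Y)
-823 - R(-58) = -823 - (-3/2 - 58) = -823 - 1*(-119/2) = -823 + 119/2 = -1527/2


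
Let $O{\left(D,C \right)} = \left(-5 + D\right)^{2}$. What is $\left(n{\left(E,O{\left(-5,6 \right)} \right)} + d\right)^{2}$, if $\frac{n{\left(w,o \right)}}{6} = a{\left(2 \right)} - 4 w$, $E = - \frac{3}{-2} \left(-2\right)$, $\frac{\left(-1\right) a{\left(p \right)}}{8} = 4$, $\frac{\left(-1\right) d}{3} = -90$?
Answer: $22500$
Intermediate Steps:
$d = 270$ ($d = \left(-3\right) \left(-90\right) = 270$)
$a{\left(p \right)} = -32$ ($a{\left(p \right)} = \left(-8\right) 4 = -32$)
$E = -3$ ($E = \left(-3\right) \left(- \frac{1}{2}\right) \left(-2\right) = \frac{3}{2} \left(-2\right) = -3$)
$n{\left(w,o \right)} = -192 - 24 w$ ($n{\left(w,o \right)} = 6 \left(-32 - 4 w\right) = -192 - 24 w$)
$\left(n{\left(E,O{\left(-5,6 \right)} \right)} + d\right)^{2} = \left(\left(-192 - -72\right) + 270\right)^{2} = \left(\left(-192 + 72\right) + 270\right)^{2} = \left(-120 + 270\right)^{2} = 150^{2} = 22500$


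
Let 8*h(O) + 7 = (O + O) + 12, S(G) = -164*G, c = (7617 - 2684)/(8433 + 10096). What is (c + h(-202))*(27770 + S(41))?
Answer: -77382006461/74116 ≈ -1.0441e+6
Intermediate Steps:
c = 4933/18529 ≈ 0.26623
h(O) = 5/8 + O/4 (h(O) = -7/8 + ((O + O) + 12)/8 = -7/8 + (2*O + 12)/8 = -7/8 + (12 + 2*O)/8 = -7/8 + (3/2 + O/4) = 5/8 + O/4)
(c + h(-202))*(27770 + S(41)) = (4933/18529 + (5/8 + (¼)*(-202)))*(27770 - 164*41) = (4933/18529 + (5/8 - 101/2))*(27770 - 6724) = (4933/18529 - 399/8)*21046 = -7353607/148232*21046 = -77382006461/74116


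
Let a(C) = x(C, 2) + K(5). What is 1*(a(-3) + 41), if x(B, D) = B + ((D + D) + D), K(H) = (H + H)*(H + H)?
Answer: 144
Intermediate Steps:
K(H) = 4*H**2 (K(H) = (2*H)*(2*H) = 4*H**2)
x(B, D) = B + 3*D (x(B, D) = B + (2*D + D) = B + 3*D)
a(C) = 106 + C (a(C) = (C + 3*2) + 4*5**2 = (C + 6) + 4*25 = (6 + C) + 100 = 106 + C)
1*(a(-3) + 41) = 1*((106 - 3) + 41) = 1*(103 + 41) = 1*144 = 144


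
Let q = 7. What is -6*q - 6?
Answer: -48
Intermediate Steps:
-6*q - 6 = -6*7 - 6 = -42 - 6 = -48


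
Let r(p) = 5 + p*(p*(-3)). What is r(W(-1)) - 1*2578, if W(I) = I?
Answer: -2576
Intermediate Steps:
r(p) = 5 - 3*p**2 (r(p) = 5 + p*(-3*p) = 5 - 3*p**2)
r(W(-1)) - 1*2578 = (5 - 3*(-1)**2) - 1*2578 = (5 - 3*1) - 2578 = (5 - 3) - 2578 = 2 - 2578 = -2576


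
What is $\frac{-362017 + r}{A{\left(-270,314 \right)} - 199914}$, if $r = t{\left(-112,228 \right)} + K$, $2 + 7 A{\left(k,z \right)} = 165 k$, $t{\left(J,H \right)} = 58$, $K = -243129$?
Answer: $\frac{2117808}{721975} \approx 2.9334$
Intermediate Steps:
$A{\left(k,z \right)} = - \frac{2}{7} + \frac{165 k}{7}$
$r = -243071$ ($r = 58 - 243129 = -243071$)
$\frac{-362017 + r}{A{\left(-270,314 \right)} - 199914} = \frac{-362017 - 243071}{\left(- \frac{2}{7} + \frac{165}{7} \left(-270\right)\right) - 199914} = - \frac{605088}{\left(- \frac{2}{7} - \frac{44550}{7}\right) - 199914} = - \frac{605088}{- \frac{44552}{7} - 199914} = - \frac{605088}{- \frac{1443950}{7}} = \left(-605088\right) \left(- \frac{7}{1443950}\right) = \frac{2117808}{721975}$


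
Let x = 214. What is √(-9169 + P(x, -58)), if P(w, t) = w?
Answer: 3*I*√995 ≈ 94.631*I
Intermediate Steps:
√(-9169 + P(x, -58)) = √(-9169 + 214) = √(-8955) = 3*I*√995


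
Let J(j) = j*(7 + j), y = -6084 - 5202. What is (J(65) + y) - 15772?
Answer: -22378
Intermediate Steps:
y = -11286
(J(65) + y) - 15772 = (65*(7 + 65) - 11286) - 15772 = (65*72 - 11286) - 15772 = (4680 - 11286) - 15772 = -6606 - 15772 = -22378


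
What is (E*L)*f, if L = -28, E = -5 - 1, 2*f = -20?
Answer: -1680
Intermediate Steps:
f = -10 (f = (1/2)*(-20) = -10)
E = -6
(E*L)*f = -6*(-28)*(-10) = 168*(-10) = -1680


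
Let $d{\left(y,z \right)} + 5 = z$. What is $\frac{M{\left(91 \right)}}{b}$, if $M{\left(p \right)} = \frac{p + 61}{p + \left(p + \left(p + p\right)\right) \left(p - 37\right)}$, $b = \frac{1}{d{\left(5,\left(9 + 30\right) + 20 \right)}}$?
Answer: $\frac{8208}{14833} \approx 0.55336$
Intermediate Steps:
$d{\left(y,z \right)} = -5 + z$
$b = \frac{1}{54}$ ($b = \frac{1}{-5 + \left(\left(9 + 30\right) + 20\right)} = \frac{1}{-5 + \left(39 + 20\right)} = \frac{1}{-5 + 59} = \frac{1}{54} \approx 0.018519$)
$M{\left(p \right)} = \frac{61 + p}{p + 3 p \left(-37 + p\right)}$ ($M{\left(p \right)} = \frac{61 + p}{p + \left(p + 2 p\right) \left(-37 + p\right)} = \frac{61 + p}{p + 3 p \left(-37 + p\right)}$)
$\frac{M{\left(91 \right)}}{b} = \frac{61 + 91}{91 \left(-110 + 3 \cdot 91\right)} \frac{1}{\frac{1}{54}} = \frac{1}{91} \frac{1}{-110 + 273} \cdot 152 \cdot 54 = \frac{1}{91} \cdot \frac{1}{163} \cdot 152 \cdot 54 = \frac{152}{14833} \cdot 54 = \frac{8208}{14833}$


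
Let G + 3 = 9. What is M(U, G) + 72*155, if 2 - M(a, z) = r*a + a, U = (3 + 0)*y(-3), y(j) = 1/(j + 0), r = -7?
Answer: 11156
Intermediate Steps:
G = 6 (G = -3 + 9 = 6)
y(j) = 1/j
U = -1 (U = (3 + 0)/(-3) = 3*(-1/3) = -1)
M(a, z) = 2 + 6*a (M(a, z) = 2 - (-7*a + a) = 2 - (-6)*a = 2 + 6*a)
M(U, G) + 72*155 = (2 + 6*(-1)) + 72*155 = (2 - 6) + 11160 = -4 + 11160 = 11156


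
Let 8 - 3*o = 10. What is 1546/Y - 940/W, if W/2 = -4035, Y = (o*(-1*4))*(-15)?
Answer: -621931/16140 ≈ -38.534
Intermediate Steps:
o = -⅔ (o = 8/3 - ⅓*10 = 8/3 - 10/3 = -⅔ ≈ -0.66667)
Y = -40 (Y = -(-2)*4/3*(-15) = -⅔*(-4)*(-15) = (8/3)*(-15) = -40)
W = -8070 (W = 2*(-4035) = -8070)
1546/Y - 940/W = 1546/(-40) - 940/(-8070) = 1546*(-1/40) - 940*(-1/8070) = -773/20 + 94/807 = -621931/16140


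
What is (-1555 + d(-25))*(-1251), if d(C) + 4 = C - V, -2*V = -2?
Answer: 1982835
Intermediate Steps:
V = 1 (V = -½*(-2) = 1)
d(C) = -5 + C (d(C) = -4 + (C - 1*1) = -4 + (C - 1) = -4 + (-1 + C) = -5 + C)
(-1555 + d(-25))*(-1251) = (-1555 + (-5 - 25))*(-1251) = (-1555 - 30)*(-1251) = -1585*(-1251) = 1982835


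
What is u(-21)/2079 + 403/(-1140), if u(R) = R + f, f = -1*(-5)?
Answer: -285359/790020 ≈ -0.36120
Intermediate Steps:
f = 5
u(R) = 5 + R (u(R) = R + 5 = 5 + R)
u(-21)/2079 + 403/(-1140) = (5 - 21)/2079 + 403/(-1140) = -16*1/2079 + 403*(-1/1140) = -16/2079 - 403/1140 = -285359/790020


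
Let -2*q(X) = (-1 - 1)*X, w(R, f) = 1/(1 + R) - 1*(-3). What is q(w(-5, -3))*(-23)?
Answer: -253/4 ≈ -63.250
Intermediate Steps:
w(R, f) = 3 + 1/(1 + R) (w(R, f) = 1/(1 + R) + 3 = 3 + 1/(1 + R))
q(X) = X (q(X) = -(-1 - 1)*X/2 = -(-1)*X = X)
q(w(-5, -3))*(-23) = ((4 + 3*(-5))/(1 - 5))*(-23) = ((4 - 15)/(-4))*(-23) = -1/4*(-11)*(-23) = (11/4)*(-23) = -253/4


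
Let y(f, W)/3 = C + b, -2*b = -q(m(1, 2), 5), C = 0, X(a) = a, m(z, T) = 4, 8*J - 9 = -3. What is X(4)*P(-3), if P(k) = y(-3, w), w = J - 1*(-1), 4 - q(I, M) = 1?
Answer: 18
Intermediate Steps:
J = ¾ (J = 9/8 + (⅛)*(-3) = 9/8 - 3/8 = ¾ ≈ 0.75000)
q(I, M) = 3 (q(I, M) = 4 - 1*1 = 4 - 1 = 3)
w = 7/4 (w = ¾ - 1*(-1) = ¾ + 1 = 7/4 ≈ 1.7500)
b = 3/2 (b = -(-1)*3/2 = -½*(-3) = 3/2 ≈ 1.5000)
y(f, W) = 9/2 (y(f, W) = 3*(0 + 3/2) = 3*(3/2) = 9/2)
P(k) = 9/2
X(4)*P(-3) = 4*(9/2) = 18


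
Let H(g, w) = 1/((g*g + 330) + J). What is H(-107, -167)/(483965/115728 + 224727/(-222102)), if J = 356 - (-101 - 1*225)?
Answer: 1427967792/56408446613123 ≈ 2.5315e-5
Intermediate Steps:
J = 682 (J = 356 - (-101 - 225) = 356 - 1*(-326) = 356 + 326 = 682)
H(g, w) = 1/(1012 + g**2) (H(g, w) = 1/((g*g + 330) + 682) = 1/((g**2 + 330) + 682) = 1/((330 + g**2) + 682) = 1/(1012 + g**2))
H(-107, -167)/(483965/115728 + 224727/(-222102)) = 1/((1012 + (-107)**2)*(483965/115728 + 224727/(-222102))) = 1/((1012 + 11449)*(483965*(1/115728) + 224727*(-1/222102))) = 1/(12461*(483965/115728 - 74909/74034)) = 1/(12461*(4526799343/1427967792)) = (1/12461)*(1427967792/4526799343) = 1427967792/56408446613123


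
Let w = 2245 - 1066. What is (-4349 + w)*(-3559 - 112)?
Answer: 11637070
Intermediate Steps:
w = 1179
(-4349 + w)*(-3559 - 112) = (-4349 + 1179)*(-3559 - 112) = -3170*(-3671) = 11637070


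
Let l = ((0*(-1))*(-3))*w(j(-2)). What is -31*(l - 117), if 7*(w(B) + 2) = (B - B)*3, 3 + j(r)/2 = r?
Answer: 3627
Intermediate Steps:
j(r) = -6 + 2*r
w(B) = -2 (w(B) = -2 + ((B - B)*3)/7 = -2 + (0*3)/7 = -2 + (1/7)*0 = -2 + 0 = -2)
l = 0 (l = ((0*(-1))*(-3))*(-2) = (0*(-3))*(-2) = 0*(-2) = 0)
-31*(l - 117) = -31*(0 - 117) = -31*(-117) = 3627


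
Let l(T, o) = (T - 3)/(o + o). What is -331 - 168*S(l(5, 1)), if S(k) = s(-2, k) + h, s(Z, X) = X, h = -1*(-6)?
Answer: -1507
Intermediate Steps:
h = 6
l(T, o) = (-3 + T)/(2*o) (l(T, o) = (-3 + T)/((2*o)) = (-3 + T)*(1/(2*o)) = (-3 + T)/(2*o))
S(k) = 6 + k (S(k) = k + 6 = 6 + k)
-331 - 168*S(l(5, 1)) = -331 - 168*(6 + (1/2)*(-3 + 5)/1) = -331 - 168*(6 + (1/2)*1*2) = -331 - 168*(6 + 1) = -331 - 168*7 = -331 - 1176 = -1507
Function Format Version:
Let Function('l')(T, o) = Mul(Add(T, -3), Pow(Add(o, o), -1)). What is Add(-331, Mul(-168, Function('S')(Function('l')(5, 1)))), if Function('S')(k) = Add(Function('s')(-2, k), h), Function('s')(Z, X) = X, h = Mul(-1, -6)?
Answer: -1507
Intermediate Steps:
h = 6
Function('l')(T, o) = Mul(Rational(1, 2), Pow(o, -1), Add(-3, T)) (Function('l')(T, o) = Mul(Add(-3, T), Pow(Mul(2, o), -1)) = Mul(Add(-3, T), Mul(Rational(1, 2), Pow(o, -1))) = Mul(Rational(1, 2), Pow(o, -1), Add(-3, T)))
Function('S')(k) = Add(6, k) (Function('S')(k) = Add(k, 6) = Add(6, k))
Add(-331, Mul(-168, Function('S')(Function('l')(5, 1)))) = Add(-331, Mul(-168, Add(6, Mul(Rational(1, 2), Pow(1, -1), Add(-3, 5))))) = Add(-331, Mul(-168, Add(6, Mul(Rational(1, 2), 1, 2)))) = Add(-331, Mul(-168, Add(6, 1))) = Add(-331, Mul(-168, 7)) = Add(-331, -1176) = -1507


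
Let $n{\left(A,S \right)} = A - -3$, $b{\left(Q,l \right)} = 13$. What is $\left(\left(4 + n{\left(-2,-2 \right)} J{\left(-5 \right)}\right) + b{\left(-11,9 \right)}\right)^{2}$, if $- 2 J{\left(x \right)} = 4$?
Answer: $225$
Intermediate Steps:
$n{\left(A,S \right)} = 3 + A$ ($n{\left(A,S \right)} = A + 3 = 3 + A$)
$J{\left(x \right)} = -2$ ($J{\left(x \right)} = \left(- \frac{1}{2}\right) 4 = -2$)
$\left(\left(4 + n{\left(-2,-2 \right)} J{\left(-5 \right)}\right) + b{\left(-11,9 \right)}\right)^{2} = \left(\left(4 + \left(3 - 2\right) \left(-2\right)\right) + 13\right)^{2} = \left(\left(4 + 1 \left(-2\right)\right) + 13\right)^{2} = \left(\left(4 - 2\right) + 13\right)^{2} = \left(2 + 13\right)^{2} = 15^{2} = 225$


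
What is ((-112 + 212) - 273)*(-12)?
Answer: 2076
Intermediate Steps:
((-112 + 212) - 273)*(-12) = (100 - 273)*(-12) = -173*(-12) = 2076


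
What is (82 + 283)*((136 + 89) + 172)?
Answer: 144905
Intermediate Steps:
(82 + 283)*((136 + 89) + 172) = 365*(225 + 172) = 365*397 = 144905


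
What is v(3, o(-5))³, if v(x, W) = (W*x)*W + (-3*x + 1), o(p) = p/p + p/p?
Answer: 64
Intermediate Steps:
o(p) = 2 (o(p) = 1 + 1 = 2)
v(x, W) = 1 - 3*x + x*W² (v(x, W) = x*W² + (1 - 3*x) = 1 - 3*x + x*W²)
v(3, o(-5))³ = (1 - 3*3 + 3*2²)³ = (1 - 9 + 3*4)³ = (1 - 9 + 12)³ = 4³ = 64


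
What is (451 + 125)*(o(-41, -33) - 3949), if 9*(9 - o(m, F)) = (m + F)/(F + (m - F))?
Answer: -93051776/41 ≈ -2.2696e+6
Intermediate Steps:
o(m, F) = 9 - (F + m)/(9*m) (o(m, F) = 9 - (m + F)/(9*(F + (m - F))) = 9 - (F + m)/(9*m))
(451 + 125)*(o(-41, -33) - 3949) = (451 + 125)*((1/9)*(-1*(-33) + 80*(-41))/(-41) - 3949) = 576*((1/9)*(-1/41)*(33 - 3280) - 3949) = 576*((1/9)*(-1/41)*(-3247) - 3949) = 576*(3247/369 - 3949) = 576*(-1453934/369) = -93051776/41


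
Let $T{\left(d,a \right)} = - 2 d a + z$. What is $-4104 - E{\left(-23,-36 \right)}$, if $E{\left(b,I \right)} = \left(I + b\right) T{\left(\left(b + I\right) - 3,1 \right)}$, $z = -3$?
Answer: $3035$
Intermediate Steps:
$T{\left(d,a \right)} = -3 - 2 a d$ ($T{\left(d,a \right)} = - 2 d a - 3 = - 2 a d - 3 = -3 - 2 a d$)
$E{\left(b,I \right)} = \left(I + b\right) \left(3 - 2 I - 2 b\right)$ ($E{\left(b,I \right)} = \left(I + b\right) \left(-3 - 2 \left(\left(b + I\right) - 3\right)\right) = \left(I + b\right) \left(-3 - 2 \left(\left(I + b\right) - 3\right)\right) = \left(I + b\right) \left(-3 - 2 \left(-3 + I + b\right)\right) = \left(I + b\right) \left(-3 - \left(-6 + 2 I + 2 b\right)\right) = \left(I + b\right) \left(3 - 2 I - 2 b\right)$)
$-4104 - E{\left(-23,-36 \right)} = -4104 - - \left(-36 - 23\right) \left(-3 + 2 \left(-36\right) + 2 \left(-23\right)\right) = -4104 - \left(-1\right) \left(-59\right) \left(-3 - 72 - 46\right) = -4104 - \left(-1\right) \left(-59\right) \left(-121\right) = -4104 - -7139 = -4104 + 7139 = 3035$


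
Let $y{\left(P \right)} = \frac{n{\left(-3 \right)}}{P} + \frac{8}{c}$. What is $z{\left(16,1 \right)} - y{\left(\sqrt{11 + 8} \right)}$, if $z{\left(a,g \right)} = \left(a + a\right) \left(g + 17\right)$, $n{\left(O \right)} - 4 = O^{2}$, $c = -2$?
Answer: $580 - \frac{13 \sqrt{19}}{19} \approx 577.02$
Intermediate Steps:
$n{\left(O \right)} = 4 + O^{2}$
$z{\left(a,g \right)} = 2 a \left(17 + g\right)$
$y{\left(P \right)} = -4 + \frac{13}{P}$ ($y{\left(P \right)} = \frac{4 + \left(-3\right)^{2}}{P} + \frac{8}{-2} = \frac{4 + 9}{P} + 8 \left(- \frac{1}{2}\right) = \frac{13}{P} - 4 = -4 + \frac{13}{P}$)
$z{\left(16,1 \right)} - y{\left(\sqrt{11 + 8} \right)} = 2 \cdot 16 \left(17 + 1\right) - \left(-4 + \frac{13}{\sqrt{11 + 8}}\right) = 2 \cdot 16 \cdot 18 - \left(-4 + \frac{13}{\sqrt{19}}\right) = 576 - \left(-4 + 13 \frac{\sqrt{19}}{19}\right) = 576 - \left(-4 + \frac{13 \sqrt{19}}{19}\right) = 576 + \left(4 - \frac{13 \sqrt{19}}{19}\right) = 580 - \frac{13 \sqrt{19}}{19}$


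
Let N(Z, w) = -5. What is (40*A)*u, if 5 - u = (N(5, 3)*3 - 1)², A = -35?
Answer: 351400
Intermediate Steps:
u = -251 (u = 5 - (-5*3 - 1)² = 5 - (-15 - 1)² = 5 - 1*(-16)² = 5 - 1*256 = 5 - 256 = -251)
(40*A)*u = (40*(-35))*(-251) = -1400*(-251) = 351400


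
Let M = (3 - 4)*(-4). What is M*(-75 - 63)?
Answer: -552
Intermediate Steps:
M = 4 (M = -1*(-4) = 4)
M*(-75 - 63) = 4*(-75 - 63) = 4*(-138) = -552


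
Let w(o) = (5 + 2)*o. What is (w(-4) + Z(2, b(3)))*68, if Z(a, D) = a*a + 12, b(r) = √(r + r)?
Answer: -816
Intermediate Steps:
b(r) = √2*√r (b(r) = √(2*r) = √2*√r)
Z(a, D) = 12 + a² (Z(a, D) = a² + 12 = 12 + a²)
w(o) = 7*o
(w(-4) + Z(2, b(3)))*68 = (7*(-4) + (12 + 2²))*68 = (-28 + (12 + 4))*68 = (-28 + 16)*68 = -12*68 = -816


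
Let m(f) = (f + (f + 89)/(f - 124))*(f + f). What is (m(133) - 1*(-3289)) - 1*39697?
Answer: 16594/3 ≈ 5531.3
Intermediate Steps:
m(f) = 2*f*(f + (89 + f)/(-124 + f)) (m(f) = (f + (89 + f)/(-124 + f))*(2*f) = 2*f*(f + (89 + f)/(-124 + f)))
(m(133) - 1*(-3289)) - 1*39697 = (2*133*(89 + 133² - 123*133)/(-124 + 133) - 1*(-3289)) - 1*39697 = (2*133*(89 + 17689 - 16359)/9 + 3289) - 39697 = (2*133*(⅑)*1419 + 3289) - 39697 = (125818/3 + 3289) - 39697 = 135685/3 - 39697 = 16594/3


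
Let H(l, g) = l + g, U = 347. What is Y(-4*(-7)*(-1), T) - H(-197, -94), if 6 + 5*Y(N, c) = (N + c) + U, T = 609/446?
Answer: 789137/2230 ≈ 353.87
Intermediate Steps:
H(l, g) = g + l
T = 609/446 (T = 609*(1/446) = 609/446 ≈ 1.3655)
Y(N, c) = 341/5 + N/5 + c/5 (Y(N, c) = -6/5 + ((N + c) + 347)/5 = -6/5 + (347 + N + c)/5 = -6/5 + (347/5 + N/5 + c/5) = 341/5 + N/5 + c/5)
Y(-4*(-7)*(-1), T) - H(-197, -94) = (341/5 + (-4*(-7)*(-1))/5 + (⅕)*(609/446)) - (-94 - 197) = (341/5 + (28*(-1))/5 + 609/2230) - 1*(-291) = (341/5 + (⅕)*(-28) + 609/2230) + 291 = (341/5 - 28/5 + 609/2230) + 291 = 140207/2230 + 291 = 789137/2230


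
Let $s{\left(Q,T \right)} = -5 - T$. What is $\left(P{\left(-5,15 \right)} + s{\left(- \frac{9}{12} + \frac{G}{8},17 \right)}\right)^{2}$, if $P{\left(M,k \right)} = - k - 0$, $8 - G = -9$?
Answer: $1369$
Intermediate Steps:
$G = 17$ ($G = 8 - -9 = 8 + 9 = 17$)
$P{\left(M,k \right)} = - k$ ($P{\left(M,k \right)} = - k + 0 = - k$)
$\left(P{\left(-5,15 \right)} + s{\left(- \frac{9}{12} + \frac{G}{8},17 \right)}\right)^{2} = \left(\left(-1\right) 15 - 22\right)^{2} = \left(-15 - 22\right)^{2} = \left(-37\right)^{2} = 1369$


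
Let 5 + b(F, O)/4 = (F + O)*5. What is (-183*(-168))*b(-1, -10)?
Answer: -7378560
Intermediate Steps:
b(F, O) = -20 + 20*F + 20*O (b(F, O) = -20 + 4*((F + O)*5) = -20 + 4*(5*F + 5*O) = -20 + (20*F + 20*O) = -20 + 20*F + 20*O)
(-183*(-168))*b(-1, -10) = (-183*(-168))*(-20 + 20*(-1) + 20*(-10)) = 30744*(-20 - 20 - 200) = 30744*(-240) = -7378560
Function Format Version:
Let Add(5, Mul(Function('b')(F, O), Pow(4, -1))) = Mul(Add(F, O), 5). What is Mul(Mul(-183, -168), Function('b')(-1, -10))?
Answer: -7378560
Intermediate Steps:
Function('b')(F, O) = Add(-20, Mul(20, F), Mul(20, O)) (Function('b')(F, O) = Add(-20, Mul(4, Mul(Add(F, O), 5))) = Add(-20, Mul(4, Add(Mul(5, F), Mul(5, O)))) = Add(-20, Add(Mul(20, F), Mul(20, O))) = Add(-20, Mul(20, F), Mul(20, O)))
Mul(Mul(-183, -168), Function('b')(-1, -10)) = Mul(Mul(-183, -168), Add(-20, Mul(20, -1), Mul(20, -10))) = Mul(30744, Add(-20, -20, -200)) = Mul(30744, -240) = -7378560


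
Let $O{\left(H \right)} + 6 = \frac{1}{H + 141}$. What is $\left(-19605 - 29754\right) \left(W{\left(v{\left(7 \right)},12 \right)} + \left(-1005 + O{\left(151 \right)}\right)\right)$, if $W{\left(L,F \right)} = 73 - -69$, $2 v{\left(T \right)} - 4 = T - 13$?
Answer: $\frac{12524698173}{292} \approx 4.2893 \cdot 10^{7}$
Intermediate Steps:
$v{\left(T \right)} = - \frac{9}{2} + \frac{T}{2}$ ($v{\left(T \right)} = 2 + \frac{T - 13}{2} = 2 + \frac{-13 + T}{2} = 2 + \left(- \frac{13}{2} + \frac{T}{2}\right) = - \frac{9}{2} + \frac{T}{2}$)
$O{\left(H \right)} = -6 + \frac{1}{141 + H}$ ($O{\left(H \right)} = -6 + \frac{1}{H + 141} = -6 + \frac{1}{141 + H}$)
$W{\left(L,F \right)} = 142$ ($W{\left(L,F \right)} = 73 + 69 = 142$)
$\left(-19605 - 29754\right) \left(W{\left(v{\left(7 \right)},12 \right)} + \left(-1005 + O{\left(151 \right)}\right)\right) = \left(-19605 - 29754\right) \left(142 - \left(1005 - \frac{-845 - 906}{141 + 151}\right)\right) = - 49359 \left(142 - \left(1005 - \frac{-845 - 906}{292}\right)\right) = - 49359 \left(142 + \left(-1005 + \frac{1}{292} \left(-1751\right)\right)\right) = - 49359 \left(142 - \frac{295211}{292}\right) = \left(-49359\right) \left(- \frac{253747}{292}\right) = \frac{12524698173}{292}$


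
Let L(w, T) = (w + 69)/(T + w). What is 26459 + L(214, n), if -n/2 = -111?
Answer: 11536407/436 ≈ 26460.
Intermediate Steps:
n = 222 (n = -2*(-111) = 222)
L(w, T) = (69 + w)/(T + w)
26459 + L(214, n) = 26459 + (69 + 214)/(222 + 214) = 26459 + 283/436 = 11536407/436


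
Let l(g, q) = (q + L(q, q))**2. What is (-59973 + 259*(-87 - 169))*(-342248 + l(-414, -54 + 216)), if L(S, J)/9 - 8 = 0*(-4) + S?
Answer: -318295826632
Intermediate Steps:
L(S, J) = 72 + 9*S (L(S, J) = 72 + 9*(0*(-4) + S) = 72 + 9*(0 + S) = 72 + 9*S)
l(g, q) = (72 + 10*q)**2 (l(g, q) = (q + (72 + 9*q))**2 = (72 + 10*q)**2)
(-59973 + 259*(-87 - 169))*(-342248 + l(-414, -54 + 216)) = (-59973 + 259*(-87 - 169))*(-342248 + 4*(36 + 5*(-54 + 216))**2) = (-59973 + 259*(-256))*(-342248 + 4*(36 + 5*162)**2) = (-59973 - 66304)*(-342248 + 4*(36 + 810)**2) = -126277*(-342248 + 4*846**2) = -126277*(-342248 + 4*715716) = -126277*(-342248 + 2862864) = -126277*2520616 = -318295826632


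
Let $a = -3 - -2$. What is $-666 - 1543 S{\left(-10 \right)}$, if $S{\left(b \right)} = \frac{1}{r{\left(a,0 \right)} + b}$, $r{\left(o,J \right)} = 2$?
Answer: $- \frac{3785}{8} \approx -473.13$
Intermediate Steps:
$a = -1$ ($a = -3 + 2 = -1$)
$S{\left(b \right)} = \frac{1}{2 + b}$
$-666 - 1543 S{\left(-10 \right)} = -666 - \frac{1543}{2 - 10} = -666 - \frac{1543}{-8} = -666 - - \frac{1543}{8} = -666 + \frac{1543}{8} = - \frac{3785}{8}$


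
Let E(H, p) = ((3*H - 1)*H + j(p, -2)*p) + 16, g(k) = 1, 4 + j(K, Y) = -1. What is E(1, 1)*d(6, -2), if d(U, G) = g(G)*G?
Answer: -26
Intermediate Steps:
j(K, Y) = -5 (j(K, Y) = -4 - 1 = -5)
E(H, p) = 16 - 5*p + H*(-1 + 3*H) (E(H, p) = ((3*H - 1)*H - 5*p) + 16 = ((-1 + 3*H)*H - 5*p) + 16 = (H*(-1 + 3*H) - 5*p) + 16 = (-5*p + H*(-1 + 3*H)) + 16 = 16 - 5*p + H*(-1 + 3*H))
d(U, G) = G (d(U, G) = 1*G = G)
E(1, 1)*d(6, -2) = (16 - 1*1 - 5*1 + 3*1**2)*(-2) = (16 - 1 - 5 + 3*1)*(-2) = (16 - 1 - 5 + 3)*(-2) = 13*(-2) = -26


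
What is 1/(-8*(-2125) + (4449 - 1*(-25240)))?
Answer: 1/46689 ≈ 2.1418e-5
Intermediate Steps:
1/(-8*(-2125) + (4449 - 1*(-25240))) = 1/(17000 + (4449 + 25240)) = 1/(17000 + 29689) = 1/46689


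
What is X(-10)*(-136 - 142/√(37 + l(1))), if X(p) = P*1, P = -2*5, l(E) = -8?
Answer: 1360 + 1420*√29/29 ≈ 1623.7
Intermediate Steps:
P = -10
X(p) = -10 (X(p) = -10*1 = -10)
X(-10)*(-136 - 142/√(37 + l(1))) = -10*(-136 - 142/√(37 - 8)) = -10*(-136 - 142*√29/29) = 1360 + 1420*√29/29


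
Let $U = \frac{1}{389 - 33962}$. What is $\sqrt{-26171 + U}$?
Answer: $\frac{2 i \sqrt{20428356378}}{1767} \approx 161.77 i$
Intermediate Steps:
$U = - \frac{1}{33573}$ ($U = \frac{1}{-33573} = - \frac{1}{33573} \approx -2.9786 \cdot 10^{-5}$)
$\sqrt{-26171 + U} = \sqrt{-26171 - \frac{1}{33573}} = \sqrt{- \frac{878638984}{33573}} = \frac{2 i \sqrt{20428356378}}{1767}$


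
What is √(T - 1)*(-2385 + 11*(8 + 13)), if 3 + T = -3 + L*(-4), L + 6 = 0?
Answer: -2154*√17 ≈ -8881.2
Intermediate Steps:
L = -6 (L = -6 + 0 = -6)
T = 18 (T = -3 + (-3 - 6*(-4)) = -3 + (-3 + 24) = -3 + 21 = 18)
√(T - 1)*(-2385 + 11*(8 + 13)) = √(18 - 1)*(-2385 + 11*(8 + 13)) = √17*(-2385 + 11*21) = √17*(-2385 + 231) = √17*(-2154) = -2154*√17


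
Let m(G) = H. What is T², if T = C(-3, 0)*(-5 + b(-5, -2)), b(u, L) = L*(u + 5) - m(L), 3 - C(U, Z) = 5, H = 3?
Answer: 256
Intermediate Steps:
m(G) = 3
C(U, Z) = -2 (C(U, Z) = 3 - 1*5 = 3 - 5 = -2)
b(u, L) = -3 + L*(5 + u) (b(u, L) = L*(u + 5) - 1*3 = L*(5 + u) - 3 = -3 + L*(5 + u))
T = 16 (T = -2*(-5 + (-3 + 5*(-2) - 2*(-5))) = -2*(-5 + (-3 - 10 + 10)) = -2*(-5 - 3) = -2*(-8) = 16)
T² = 16² = 256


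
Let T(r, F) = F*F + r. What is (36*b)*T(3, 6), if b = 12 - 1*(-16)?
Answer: 39312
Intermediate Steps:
b = 28 (b = 12 + 16 = 28)
T(r, F) = r + F² (T(r, F) = F² + r = r + F²)
(36*b)*T(3, 6) = (36*28)*(3 + 6²) = 1008*(3 + 36) = 1008*39 = 39312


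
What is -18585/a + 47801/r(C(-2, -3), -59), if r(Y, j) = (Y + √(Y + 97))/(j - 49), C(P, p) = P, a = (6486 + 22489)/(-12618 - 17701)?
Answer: -3813704379/40565 - 397116*√95/7 ≈ -6.4696e+5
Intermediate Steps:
a = -28975/30319 (a = 28975/(-30319) = 28975*(-1/30319) = -28975/30319 ≈ -0.95567)
r(Y, j) = (Y + √(97 + Y))/(-49 + j)
-18585/a + 47801/r(C(-2, -3), -59) = -18585/(-28975/30319) + 47801/(((-2 + √(97 - 2))/(-49 - 59))) = -18585*(-30319/28975) + 47801/(((-2 + √95)/(-108))) = 112695723/5795 + 47801/((-(-2 + √95)/108)) = 112695723/5795 + 47801/(1/54 - √95/108)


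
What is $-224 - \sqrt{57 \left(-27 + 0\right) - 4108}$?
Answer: $-224 - i \sqrt{5647} \approx -224.0 - 75.146 i$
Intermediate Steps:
$-224 - \sqrt{57 \left(-27 + 0\right) - 4108} = -224 - \sqrt{57 \left(-27\right) - 4108} = -224 - \sqrt{-1539 - 4108} = -224 - \sqrt{-5647} = -224 - i \sqrt{5647}$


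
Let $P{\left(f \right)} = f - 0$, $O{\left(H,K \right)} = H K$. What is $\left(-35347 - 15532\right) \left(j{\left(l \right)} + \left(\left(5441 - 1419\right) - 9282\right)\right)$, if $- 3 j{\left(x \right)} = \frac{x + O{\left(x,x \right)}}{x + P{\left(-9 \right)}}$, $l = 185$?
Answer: $\frac{23842662585}{88} \approx 2.7094 \cdot 10^{8}$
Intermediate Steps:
$P{\left(f \right)} = f$ ($P{\left(f \right)} = f + 0 = f$)
$j{\left(x \right)} = - \frac{x + x^{2}}{3 \left(-9 + x\right)}$ ($j{\left(x \right)} = - \frac{\left(x + x x\right) \frac{1}{x - 9}}{3} = - \frac{\left(x + x^{2}\right) \frac{1}{-9 + x}}{3} = - \frac{\frac{1}{-9 + x} \left(x + x^{2}\right)}{3} = - \frac{x + x^{2}}{3 \left(-9 + x\right)}$)
$\left(-35347 - 15532\right) \left(j{\left(l \right)} + \left(\left(5441 - 1419\right) - 9282\right)\right) = \left(-35347 - 15532\right) \left(\frac{1}{3} \cdot 185 \frac{1}{-9 + 185} \left(-1 - 185\right) + \left(\left(5441 - 1419\right) - 9282\right)\right) = - 50879 \left(\frac{1}{3} \cdot 185 \cdot \frac{1}{176} \left(-1 - 185\right) + \left(\left(5441 - 1419\right) - 9282\right)\right) = - 50879 \left(\frac{1}{3} \cdot 185 \cdot \frac{1}{176} \left(-186\right) + \left(4022 - 9282\right)\right) = - 50879 \left(- \frac{5735}{88} - 5260\right) = \left(-50879\right) \left(- \frac{468615}{88}\right) = \frac{23842662585}{88}$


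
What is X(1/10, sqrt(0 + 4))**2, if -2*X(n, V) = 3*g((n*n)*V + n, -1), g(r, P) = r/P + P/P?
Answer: 1089/625 ≈ 1.7424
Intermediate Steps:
g(r, P) = 1 + r/P (g(r, P) = r/P + 1 = 1 + r/P)
X(n, V) = -3/2 + 3*n/2 + 3*V*n**2/2 (X(n, V) = -3*(-1 + ((n*n)*V + n))/(-1)/2 = -3*(-(-1 + (n**2*V + n)))/2 = -3*(-(-1 + (V*n**2 + n)))/2 = -3*(-(-1 + (n + V*n**2)))/2 = -3*(-(-1 + n + V*n**2))/2 = -3*(1 - n - V*n**2)/2 = -(3 - 3*n - 3*V*n**2)/2 = -3/2 + 3*n/2 + 3*V*n**2/2)
X(1/10, sqrt(0 + 4))**2 = (-3/2 + (3/2)*(1 + sqrt(0 + 4)/10)/10)**2 = (-3/2 + (3/2)*(1/10)*(1 + sqrt(4)*(1/10)))**2 = (-3/2 + (3/2)*(1/10)*(1 + 2*(1/10)))**2 = (-3/2 + (3/2)*(1/10)*(1 + 1/5))**2 = (-3/2 + (3/2)*(1/10)*(6/5))**2 = (-3/2 + 9/50)**2 = (-33/25)**2 = 1089/625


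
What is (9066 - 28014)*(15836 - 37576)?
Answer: 411929520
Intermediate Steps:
(9066 - 28014)*(15836 - 37576) = -18948*(-21740) = 411929520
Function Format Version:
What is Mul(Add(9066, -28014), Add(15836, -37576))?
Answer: 411929520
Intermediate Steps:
Mul(Add(9066, -28014), Add(15836, -37576)) = Mul(-18948, -21740) = 411929520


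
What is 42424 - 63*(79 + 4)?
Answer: 37195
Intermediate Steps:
42424 - 63*(79 + 4) = 42424 - 63*83 = 42424 - 1*5229 = 42424 - 5229 = 37195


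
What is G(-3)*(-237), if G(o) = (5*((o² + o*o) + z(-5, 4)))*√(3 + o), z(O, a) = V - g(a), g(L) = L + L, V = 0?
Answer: 0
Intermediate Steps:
g(L) = 2*L
z(O, a) = -2*a (z(O, a) = 0 - 2*a = -2*a)
G(o) = √(3 + o)*(-40 + 10*o²) (G(o) = (5*((o² + o*o) - 2*4))*√(3 + o) = (5*((o² + o²) - 8))*√(3 + o) = (5*(2*o² - 8))*√(3 + o) = (5*(-8 + 2*o²))*√(3 + o) = (-40 + 10*o²)*√(3 + o) = √(3 + o)*(-40 + 10*o²))
G(-3)*(-237) = (10*√(3 - 3)*(-4 + (-3)²))*(-237) = (10*√0*(-4 + 9))*(-237) = (10*0*5)*(-237) = 0*(-237) = 0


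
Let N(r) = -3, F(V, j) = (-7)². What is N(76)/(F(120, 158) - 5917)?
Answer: 1/1956 ≈ 0.00051125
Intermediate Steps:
F(V, j) = 49
N(76)/(F(120, 158) - 5917) = -3/(49 - 5917) = -3/(-5868) = -3*(-1/5868) = 1/1956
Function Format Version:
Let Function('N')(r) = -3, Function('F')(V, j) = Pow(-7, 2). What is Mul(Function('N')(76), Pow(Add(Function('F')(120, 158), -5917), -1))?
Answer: Rational(1, 1956) ≈ 0.00051125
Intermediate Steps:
Function('F')(V, j) = 49
Mul(Function('N')(76), Pow(Add(Function('F')(120, 158), -5917), -1)) = Mul(-3, Pow(Add(49, -5917), -1)) = Mul(-3, Pow(-5868, -1)) = Mul(-3, Rational(-1, 5868)) = Rational(1, 1956)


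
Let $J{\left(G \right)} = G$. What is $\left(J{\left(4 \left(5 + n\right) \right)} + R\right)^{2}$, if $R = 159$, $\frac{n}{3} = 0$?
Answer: $32041$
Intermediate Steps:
$n = 0$ ($n = 3 \cdot 0 = 0$)
$\left(J{\left(4 \left(5 + n\right) \right)} + R\right)^{2} = \left(4 \left(5 + 0\right) + 159\right)^{2} = \left(4 \cdot 5 + 159\right)^{2} = \left(20 + 159\right)^{2} = 179^{2} = 32041$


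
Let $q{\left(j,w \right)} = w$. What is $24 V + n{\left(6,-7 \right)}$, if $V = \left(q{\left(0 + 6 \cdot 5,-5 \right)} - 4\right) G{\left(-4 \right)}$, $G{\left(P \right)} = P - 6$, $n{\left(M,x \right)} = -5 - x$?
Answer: $2162$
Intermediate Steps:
$G{\left(P \right)} = -6 + P$ ($G{\left(P \right)} = P - 6 = -6 + P$)
$V = 90$ ($V = \left(-5 - 4\right) \left(-6 - 4\right) = \left(-9\right) \left(-10\right) = 90$)
$24 V + n{\left(6,-7 \right)} = 24 \cdot 90 - -2 = 2160 + \left(-5 + 7\right) = 2160 + 2 = 2162$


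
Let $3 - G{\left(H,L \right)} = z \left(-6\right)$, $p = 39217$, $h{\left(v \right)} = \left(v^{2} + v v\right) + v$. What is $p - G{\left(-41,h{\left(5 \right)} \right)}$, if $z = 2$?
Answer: $39202$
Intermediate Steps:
$h{\left(v \right)} = v + 2 v^{2}$ ($h{\left(v \right)} = \left(v^{2} + v^{2}\right) + v = 2 v^{2} + v = v + 2 v^{2}$)
$G{\left(H,L \right)} = 15$ ($G{\left(H,L \right)} = 3 - 2 \left(-6\right) = 3 - -12 = 3 + 12 = 15$)
$p - G{\left(-41,h{\left(5 \right)} \right)} = 39217 - 15 = 39202$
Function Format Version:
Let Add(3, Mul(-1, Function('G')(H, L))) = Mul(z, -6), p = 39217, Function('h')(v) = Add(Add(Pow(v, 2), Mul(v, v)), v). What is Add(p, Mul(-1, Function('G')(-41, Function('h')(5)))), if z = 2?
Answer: 39202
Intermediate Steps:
Function('h')(v) = Add(v, Mul(2, Pow(v, 2))) (Function('h')(v) = Add(Add(Pow(v, 2), Pow(v, 2)), v) = Add(Mul(2, Pow(v, 2)), v) = Add(v, Mul(2, Pow(v, 2))))
Function('G')(H, L) = 15 (Function('G')(H, L) = Add(3, Mul(-1, Mul(2, -6))) = Add(3, Mul(-1, -12)) = Add(3, 12) = 15)
Add(p, Mul(-1, Function('G')(-41, Function('h')(5)))) = Add(39217, Mul(-1, 15)) = Add(39217, -15) = 39202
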